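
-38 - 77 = -115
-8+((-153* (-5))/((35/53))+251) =9810/7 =1401.43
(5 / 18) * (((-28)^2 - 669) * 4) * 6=2300 / 3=766.67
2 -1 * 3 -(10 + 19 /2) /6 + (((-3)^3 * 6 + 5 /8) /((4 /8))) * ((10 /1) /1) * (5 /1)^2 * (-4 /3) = 1290949 /12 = 107579.08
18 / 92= 9 / 46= 0.20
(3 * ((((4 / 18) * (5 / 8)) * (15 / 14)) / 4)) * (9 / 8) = 225 / 1792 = 0.13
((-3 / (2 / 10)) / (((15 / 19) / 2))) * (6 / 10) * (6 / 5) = -684 / 25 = -27.36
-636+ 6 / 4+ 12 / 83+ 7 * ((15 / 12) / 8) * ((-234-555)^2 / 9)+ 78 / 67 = 13350030667 / 177952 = 75020.40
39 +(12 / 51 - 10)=497 / 17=29.24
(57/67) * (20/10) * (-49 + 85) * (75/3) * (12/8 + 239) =24675300/67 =368288.06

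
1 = 1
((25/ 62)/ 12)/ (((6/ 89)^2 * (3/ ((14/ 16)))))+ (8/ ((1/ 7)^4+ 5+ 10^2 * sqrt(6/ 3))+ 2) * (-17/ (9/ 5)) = -9977117647818625/ 596947324997376 -98001617000 * sqrt(2)/ 259091720919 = -17.25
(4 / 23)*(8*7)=224 / 23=9.74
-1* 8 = -8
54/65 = 0.83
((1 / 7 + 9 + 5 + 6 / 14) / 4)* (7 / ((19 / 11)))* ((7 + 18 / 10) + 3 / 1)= 33099 / 190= 174.21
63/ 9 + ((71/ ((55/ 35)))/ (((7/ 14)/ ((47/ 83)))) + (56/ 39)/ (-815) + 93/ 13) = 1895620942/ 29019705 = 65.32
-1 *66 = -66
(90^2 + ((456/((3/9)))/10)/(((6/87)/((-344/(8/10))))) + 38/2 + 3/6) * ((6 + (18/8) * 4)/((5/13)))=-65896623/2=-32948311.50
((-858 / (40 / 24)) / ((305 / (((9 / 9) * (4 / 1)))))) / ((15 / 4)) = -13728 / 7625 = -1.80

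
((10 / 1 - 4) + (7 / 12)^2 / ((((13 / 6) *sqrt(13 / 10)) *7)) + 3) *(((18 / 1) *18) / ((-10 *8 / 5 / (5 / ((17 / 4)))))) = -3645 / 17 - 945 *sqrt(130) / 22984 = -214.88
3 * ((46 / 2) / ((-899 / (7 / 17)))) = -483 / 15283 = -0.03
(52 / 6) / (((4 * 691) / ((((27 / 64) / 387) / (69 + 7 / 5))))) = 65 / 1338748928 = 0.00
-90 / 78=-15 / 13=-1.15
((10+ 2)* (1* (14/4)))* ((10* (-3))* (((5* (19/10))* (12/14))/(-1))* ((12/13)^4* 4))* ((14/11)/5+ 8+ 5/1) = 124076593152/314171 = 394933.31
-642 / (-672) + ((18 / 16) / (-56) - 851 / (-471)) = 578597 / 211008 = 2.74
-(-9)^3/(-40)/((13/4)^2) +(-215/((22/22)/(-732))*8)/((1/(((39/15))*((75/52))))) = 3989581542/845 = 4721398.27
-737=-737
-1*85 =-85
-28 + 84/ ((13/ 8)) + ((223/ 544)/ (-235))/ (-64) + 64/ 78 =7821771257/ 319088640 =24.51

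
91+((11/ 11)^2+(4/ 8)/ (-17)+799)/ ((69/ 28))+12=501605/ 1173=427.63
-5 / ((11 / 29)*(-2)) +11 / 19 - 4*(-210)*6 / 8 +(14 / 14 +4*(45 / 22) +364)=422327 / 418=1010.35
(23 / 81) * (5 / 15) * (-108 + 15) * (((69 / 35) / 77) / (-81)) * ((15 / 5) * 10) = 0.08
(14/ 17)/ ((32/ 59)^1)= 413/ 272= 1.52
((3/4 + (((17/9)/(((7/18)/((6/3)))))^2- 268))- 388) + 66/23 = -2515523/4508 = -558.01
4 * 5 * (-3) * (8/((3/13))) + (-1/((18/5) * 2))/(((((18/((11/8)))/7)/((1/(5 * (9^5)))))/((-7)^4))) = -636709018157/306110016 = -2080.00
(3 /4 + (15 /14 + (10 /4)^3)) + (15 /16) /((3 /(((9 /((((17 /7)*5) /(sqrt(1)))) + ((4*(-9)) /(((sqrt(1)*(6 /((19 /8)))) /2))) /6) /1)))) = 123331 /7616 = 16.19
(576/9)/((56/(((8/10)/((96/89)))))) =89/105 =0.85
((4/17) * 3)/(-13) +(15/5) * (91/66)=19847/4862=4.08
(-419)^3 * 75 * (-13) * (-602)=-43176076630050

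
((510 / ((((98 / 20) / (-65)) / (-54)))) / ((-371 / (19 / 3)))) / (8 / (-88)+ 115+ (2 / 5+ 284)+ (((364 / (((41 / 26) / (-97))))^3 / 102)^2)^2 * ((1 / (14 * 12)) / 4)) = -1427744751617510463971223451777072500 / 49968035233599514838725790332727439957168139454855670484622048105135662397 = -0.00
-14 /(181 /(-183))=2562 /181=14.15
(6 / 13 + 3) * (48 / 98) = 1080 / 637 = 1.70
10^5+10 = 100010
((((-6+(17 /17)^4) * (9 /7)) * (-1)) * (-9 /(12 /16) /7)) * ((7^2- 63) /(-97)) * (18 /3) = -6480 /679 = -9.54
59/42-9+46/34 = -4457/714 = -6.24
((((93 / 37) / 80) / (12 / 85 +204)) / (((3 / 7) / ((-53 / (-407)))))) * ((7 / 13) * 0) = 0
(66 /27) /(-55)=-2 /45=-0.04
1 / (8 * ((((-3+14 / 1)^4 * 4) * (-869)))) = -1 / 407136928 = -0.00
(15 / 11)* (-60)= -900 / 11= -81.82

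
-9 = -9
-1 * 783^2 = -613089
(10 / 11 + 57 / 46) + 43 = 22845 / 506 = 45.15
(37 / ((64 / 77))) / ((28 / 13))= 5291 / 256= 20.67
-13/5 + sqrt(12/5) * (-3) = -6 * sqrt(15)/5-13/5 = -7.25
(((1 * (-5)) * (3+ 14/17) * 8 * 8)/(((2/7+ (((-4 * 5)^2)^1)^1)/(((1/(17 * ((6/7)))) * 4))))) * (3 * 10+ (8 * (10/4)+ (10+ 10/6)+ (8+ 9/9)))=-216070400/3644001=-59.29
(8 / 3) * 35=280 / 3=93.33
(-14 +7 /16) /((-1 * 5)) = 2.71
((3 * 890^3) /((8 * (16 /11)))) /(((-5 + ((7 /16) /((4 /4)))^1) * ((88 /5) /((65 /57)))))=-28639365625 /11096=-2581053.14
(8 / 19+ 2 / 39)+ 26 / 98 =26783 / 36309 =0.74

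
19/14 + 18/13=499/182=2.74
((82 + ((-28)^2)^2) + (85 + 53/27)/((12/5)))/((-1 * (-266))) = 49796713/21546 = 2311.18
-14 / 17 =-0.82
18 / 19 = 0.95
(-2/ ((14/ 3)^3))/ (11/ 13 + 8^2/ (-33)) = 11583/ 643468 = 0.02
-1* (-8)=8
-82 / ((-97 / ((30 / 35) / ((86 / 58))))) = 14268 / 29197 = 0.49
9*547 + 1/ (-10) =49229/ 10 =4922.90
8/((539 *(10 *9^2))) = 4/218295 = 0.00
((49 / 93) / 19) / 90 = 49 / 159030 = 0.00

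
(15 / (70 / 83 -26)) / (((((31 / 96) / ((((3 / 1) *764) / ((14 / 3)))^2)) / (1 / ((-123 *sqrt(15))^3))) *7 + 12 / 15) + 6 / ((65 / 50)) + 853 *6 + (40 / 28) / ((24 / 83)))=-3602746621987183564275200 / 29777422263006509842968271349 -183753235810102184590000 *sqrt(15) / 29777422263006509842968271349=-0.00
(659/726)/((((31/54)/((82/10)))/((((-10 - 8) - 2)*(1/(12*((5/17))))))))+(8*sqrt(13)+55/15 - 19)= -4996637/56265+8*sqrt(13)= -59.96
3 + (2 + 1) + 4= 10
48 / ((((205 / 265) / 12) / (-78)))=-2381184 / 41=-58077.66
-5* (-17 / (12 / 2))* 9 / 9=85 / 6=14.17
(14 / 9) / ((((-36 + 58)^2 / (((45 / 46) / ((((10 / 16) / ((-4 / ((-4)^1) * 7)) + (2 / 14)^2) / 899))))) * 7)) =440510 / 119669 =3.68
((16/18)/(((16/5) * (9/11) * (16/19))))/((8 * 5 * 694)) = 209/14390784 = 0.00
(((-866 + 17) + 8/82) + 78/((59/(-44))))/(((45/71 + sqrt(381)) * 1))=2336830455/1547027908 - 11060997487 * sqrt(381)/4641083724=-45.01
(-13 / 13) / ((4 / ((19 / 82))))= -19 / 328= -0.06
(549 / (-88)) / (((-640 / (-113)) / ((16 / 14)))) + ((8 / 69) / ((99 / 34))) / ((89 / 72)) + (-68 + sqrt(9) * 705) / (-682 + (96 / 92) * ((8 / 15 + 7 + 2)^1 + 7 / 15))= -9990963485291 / 2337199751040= -4.27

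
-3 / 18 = -1 / 6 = -0.17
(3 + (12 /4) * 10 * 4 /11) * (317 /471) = 16167 /1727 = 9.36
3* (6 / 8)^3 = 81 / 64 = 1.27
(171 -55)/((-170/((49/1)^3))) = -6823642/85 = -80278.14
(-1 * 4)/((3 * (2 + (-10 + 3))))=4/15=0.27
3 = 3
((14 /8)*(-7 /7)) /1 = -7 /4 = -1.75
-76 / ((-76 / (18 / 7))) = 18 / 7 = 2.57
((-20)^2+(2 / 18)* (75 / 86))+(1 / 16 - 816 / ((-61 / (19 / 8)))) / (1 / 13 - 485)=317504332487 / 793698816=400.03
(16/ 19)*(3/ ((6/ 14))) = 112/ 19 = 5.89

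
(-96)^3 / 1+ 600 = -884136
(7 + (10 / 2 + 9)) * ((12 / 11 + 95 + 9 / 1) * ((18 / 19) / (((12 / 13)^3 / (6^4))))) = 720014022 / 209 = 3445043.17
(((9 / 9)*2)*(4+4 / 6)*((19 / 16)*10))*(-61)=-40565 / 6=-6760.83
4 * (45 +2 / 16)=361 / 2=180.50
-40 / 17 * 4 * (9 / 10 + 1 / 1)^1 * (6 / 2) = -912 / 17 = -53.65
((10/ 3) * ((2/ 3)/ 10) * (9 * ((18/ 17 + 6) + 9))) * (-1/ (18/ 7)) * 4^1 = -2548/ 51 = -49.96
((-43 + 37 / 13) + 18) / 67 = -288 / 871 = -0.33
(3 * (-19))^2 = 3249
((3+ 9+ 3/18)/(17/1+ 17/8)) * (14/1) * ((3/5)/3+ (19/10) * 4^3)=829864/765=1084.79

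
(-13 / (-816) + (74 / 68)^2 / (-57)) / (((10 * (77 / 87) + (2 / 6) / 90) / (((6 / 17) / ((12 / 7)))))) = -11665395 / 103546466608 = -0.00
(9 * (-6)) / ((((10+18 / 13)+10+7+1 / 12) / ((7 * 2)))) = -117936 / 4441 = -26.56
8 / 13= 0.62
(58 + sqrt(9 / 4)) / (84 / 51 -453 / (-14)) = 14161 / 8093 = 1.75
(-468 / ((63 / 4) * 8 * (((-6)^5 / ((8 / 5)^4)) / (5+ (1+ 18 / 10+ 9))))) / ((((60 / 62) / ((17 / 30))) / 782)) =1371515392 / 56953125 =24.08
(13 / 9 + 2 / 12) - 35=-601 / 18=-33.39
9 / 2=4.50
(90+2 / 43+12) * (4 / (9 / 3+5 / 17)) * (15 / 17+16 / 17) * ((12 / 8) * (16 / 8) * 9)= 1836378 / 301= 6100.92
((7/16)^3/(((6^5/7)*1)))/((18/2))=2401/286654464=0.00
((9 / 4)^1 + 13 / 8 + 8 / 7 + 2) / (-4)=-393 / 224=-1.75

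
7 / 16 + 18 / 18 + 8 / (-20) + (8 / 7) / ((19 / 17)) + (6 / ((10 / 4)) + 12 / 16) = 11087 / 2128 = 5.21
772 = 772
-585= -585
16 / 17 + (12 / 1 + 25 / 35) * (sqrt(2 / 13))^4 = 1.24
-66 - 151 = -217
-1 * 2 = -2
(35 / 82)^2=1225 / 6724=0.18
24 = 24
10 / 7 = 1.43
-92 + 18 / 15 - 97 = -187.80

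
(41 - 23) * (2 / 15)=2.40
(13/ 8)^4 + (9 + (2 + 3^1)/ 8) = 67985/ 4096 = 16.60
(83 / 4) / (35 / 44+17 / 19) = 17347 / 1413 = 12.28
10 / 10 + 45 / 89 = 134 / 89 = 1.51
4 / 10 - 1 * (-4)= 22 / 5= 4.40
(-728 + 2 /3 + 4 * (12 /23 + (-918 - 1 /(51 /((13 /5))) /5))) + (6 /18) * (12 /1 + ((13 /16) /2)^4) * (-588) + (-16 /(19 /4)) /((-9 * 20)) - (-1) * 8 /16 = -2959516323745573 /438180249600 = -6754.11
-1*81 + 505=424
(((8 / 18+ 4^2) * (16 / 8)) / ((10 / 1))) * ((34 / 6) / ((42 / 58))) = 72964 / 2835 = 25.74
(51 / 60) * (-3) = -51 / 20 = -2.55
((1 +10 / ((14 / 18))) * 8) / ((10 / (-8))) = -3104 / 35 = -88.69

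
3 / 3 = 1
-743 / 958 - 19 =-18945 / 958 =-19.78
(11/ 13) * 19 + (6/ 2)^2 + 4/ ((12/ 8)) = 1082/ 39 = 27.74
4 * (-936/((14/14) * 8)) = -468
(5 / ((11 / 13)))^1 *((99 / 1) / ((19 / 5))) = 2925 / 19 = 153.95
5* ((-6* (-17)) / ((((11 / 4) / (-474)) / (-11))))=966960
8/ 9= 0.89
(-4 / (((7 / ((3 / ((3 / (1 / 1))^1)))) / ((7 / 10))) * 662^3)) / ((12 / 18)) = -3 / 1450587640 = -0.00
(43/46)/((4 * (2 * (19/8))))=43/874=0.05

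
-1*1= -1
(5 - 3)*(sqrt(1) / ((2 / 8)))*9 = 72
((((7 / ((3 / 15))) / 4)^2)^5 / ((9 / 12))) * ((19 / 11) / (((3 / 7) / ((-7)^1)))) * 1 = -2568207586123046875 / 25952256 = -98958933902.43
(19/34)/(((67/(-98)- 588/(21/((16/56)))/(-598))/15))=-1391845/111299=-12.51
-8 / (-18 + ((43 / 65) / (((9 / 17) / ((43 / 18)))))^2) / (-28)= -221761800 / 7054758977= -0.03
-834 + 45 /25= -4161 /5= -832.20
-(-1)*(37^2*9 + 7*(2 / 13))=160187 / 13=12322.08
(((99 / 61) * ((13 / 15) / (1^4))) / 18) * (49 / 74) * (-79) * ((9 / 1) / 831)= -0.04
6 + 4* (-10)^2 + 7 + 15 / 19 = 7862 / 19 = 413.79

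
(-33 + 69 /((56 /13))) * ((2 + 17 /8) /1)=-31383 /448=-70.05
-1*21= -21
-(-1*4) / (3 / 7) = 9.33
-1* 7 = -7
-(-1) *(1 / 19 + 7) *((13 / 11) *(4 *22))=13936 / 19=733.47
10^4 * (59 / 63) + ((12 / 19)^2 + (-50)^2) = 269856572 / 22743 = 11865.48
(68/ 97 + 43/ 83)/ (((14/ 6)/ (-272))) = -8009040/ 56357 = -142.11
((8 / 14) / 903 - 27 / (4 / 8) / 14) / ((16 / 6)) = -24377 / 16856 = -1.45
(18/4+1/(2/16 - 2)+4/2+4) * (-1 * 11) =-3289/30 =-109.63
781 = 781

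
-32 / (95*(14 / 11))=-176 / 665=-0.26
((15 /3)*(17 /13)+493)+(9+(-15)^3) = -37264 /13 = -2866.46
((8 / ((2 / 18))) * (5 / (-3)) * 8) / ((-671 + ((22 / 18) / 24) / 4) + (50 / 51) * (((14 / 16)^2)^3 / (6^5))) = 49900809093120 / 34877921631959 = 1.43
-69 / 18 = -23 / 6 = -3.83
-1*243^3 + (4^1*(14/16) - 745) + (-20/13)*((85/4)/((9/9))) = -14349681.19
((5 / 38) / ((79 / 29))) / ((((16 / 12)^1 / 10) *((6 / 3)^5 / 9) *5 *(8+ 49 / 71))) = 277965 / 118542976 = 0.00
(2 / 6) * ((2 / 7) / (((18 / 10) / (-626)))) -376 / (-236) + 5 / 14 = -695183 / 22302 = -31.17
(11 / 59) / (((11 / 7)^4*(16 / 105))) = 252105 / 1256464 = 0.20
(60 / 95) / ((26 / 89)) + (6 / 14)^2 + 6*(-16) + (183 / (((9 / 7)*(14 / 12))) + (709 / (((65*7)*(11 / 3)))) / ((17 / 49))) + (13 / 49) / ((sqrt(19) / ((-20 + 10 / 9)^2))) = 375700*sqrt(19) / 75411 + 334629304 / 11316305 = 51.29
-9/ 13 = -0.69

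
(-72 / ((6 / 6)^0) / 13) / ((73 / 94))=-6768 / 949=-7.13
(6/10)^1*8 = 24/5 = 4.80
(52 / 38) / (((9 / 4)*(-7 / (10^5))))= -10400000 / 1197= -8688.39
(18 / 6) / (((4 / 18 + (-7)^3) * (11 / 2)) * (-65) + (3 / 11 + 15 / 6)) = 297 / 12132037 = 0.00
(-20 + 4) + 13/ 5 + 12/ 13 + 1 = -746/ 65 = -11.48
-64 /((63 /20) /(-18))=2560 /7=365.71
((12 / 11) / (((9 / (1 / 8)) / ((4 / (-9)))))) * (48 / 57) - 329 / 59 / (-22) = 165001 / 665874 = 0.25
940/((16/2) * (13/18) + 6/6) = 8460/61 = 138.69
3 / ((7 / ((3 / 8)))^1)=9 / 56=0.16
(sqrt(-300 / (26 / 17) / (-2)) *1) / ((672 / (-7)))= -5 *sqrt(663) / 1248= -0.10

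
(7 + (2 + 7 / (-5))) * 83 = 3154 / 5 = 630.80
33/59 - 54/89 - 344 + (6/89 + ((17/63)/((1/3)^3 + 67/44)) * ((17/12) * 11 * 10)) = -317.02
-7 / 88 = -0.08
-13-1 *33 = -46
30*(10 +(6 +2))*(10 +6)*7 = 60480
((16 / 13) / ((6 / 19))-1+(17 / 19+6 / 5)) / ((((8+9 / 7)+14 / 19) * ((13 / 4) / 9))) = 1553664 / 1126385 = 1.38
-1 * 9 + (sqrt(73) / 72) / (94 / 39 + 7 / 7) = -9 + 13 * sqrt(73) / 3192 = -8.97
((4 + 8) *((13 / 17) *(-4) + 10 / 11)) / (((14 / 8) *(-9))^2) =-0.10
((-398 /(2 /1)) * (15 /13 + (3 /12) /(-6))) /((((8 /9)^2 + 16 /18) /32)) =-1864431 /442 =-4218.17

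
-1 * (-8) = 8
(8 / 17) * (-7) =-56 / 17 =-3.29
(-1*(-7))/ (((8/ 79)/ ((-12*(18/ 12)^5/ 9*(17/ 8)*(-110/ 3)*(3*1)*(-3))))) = -125644365/ 256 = -490798.30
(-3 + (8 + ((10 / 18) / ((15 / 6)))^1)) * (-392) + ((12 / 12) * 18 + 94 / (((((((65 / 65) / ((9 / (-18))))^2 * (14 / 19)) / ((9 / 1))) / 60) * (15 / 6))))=4859.75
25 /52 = 0.48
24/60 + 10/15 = 1.07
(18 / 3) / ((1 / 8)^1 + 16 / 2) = 0.74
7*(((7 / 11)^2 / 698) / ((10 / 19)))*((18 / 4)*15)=175959 / 337832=0.52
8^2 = 64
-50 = -50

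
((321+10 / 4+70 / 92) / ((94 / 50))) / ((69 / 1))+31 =832903 / 24863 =33.50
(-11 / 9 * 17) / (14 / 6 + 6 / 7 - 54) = 119 / 291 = 0.41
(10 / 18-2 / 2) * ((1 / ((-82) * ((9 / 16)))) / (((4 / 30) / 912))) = 24320 / 369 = 65.91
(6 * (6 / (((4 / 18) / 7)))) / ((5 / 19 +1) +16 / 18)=96957 / 184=526.94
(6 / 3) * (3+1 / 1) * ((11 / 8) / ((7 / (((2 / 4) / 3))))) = 11 / 42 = 0.26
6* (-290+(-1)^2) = -1734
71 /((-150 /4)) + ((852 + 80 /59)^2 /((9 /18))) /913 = 379786867874 /238361475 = 1593.32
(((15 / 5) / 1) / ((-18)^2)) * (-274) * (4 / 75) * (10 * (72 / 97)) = -4384 / 4365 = -1.00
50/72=25/36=0.69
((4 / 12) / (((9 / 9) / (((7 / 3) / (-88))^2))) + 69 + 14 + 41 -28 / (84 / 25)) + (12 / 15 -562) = -465778123 / 1045440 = -445.53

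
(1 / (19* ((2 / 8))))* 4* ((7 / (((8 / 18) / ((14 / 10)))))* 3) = 5292 / 95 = 55.71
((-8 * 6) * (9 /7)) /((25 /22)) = -9504 /175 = -54.31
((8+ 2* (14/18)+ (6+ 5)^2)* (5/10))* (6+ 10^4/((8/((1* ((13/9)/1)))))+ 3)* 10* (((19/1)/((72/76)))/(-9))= -2639537.39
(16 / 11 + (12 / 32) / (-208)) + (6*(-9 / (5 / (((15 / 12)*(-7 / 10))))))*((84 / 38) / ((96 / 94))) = 38093677 / 1738880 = 21.91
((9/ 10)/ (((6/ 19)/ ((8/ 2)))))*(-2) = -114/ 5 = -22.80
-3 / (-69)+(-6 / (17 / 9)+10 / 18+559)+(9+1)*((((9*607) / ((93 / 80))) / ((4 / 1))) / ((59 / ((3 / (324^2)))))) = 580172528623 / 1042672662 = 556.43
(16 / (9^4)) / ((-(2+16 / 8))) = -4 / 6561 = -0.00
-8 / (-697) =8 / 697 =0.01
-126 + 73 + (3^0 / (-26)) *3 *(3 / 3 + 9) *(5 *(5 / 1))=-1064 / 13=-81.85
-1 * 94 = -94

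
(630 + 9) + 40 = 679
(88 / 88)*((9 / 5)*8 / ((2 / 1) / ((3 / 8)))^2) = 81 / 160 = 0.51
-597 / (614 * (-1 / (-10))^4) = -2985000 / 307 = -9723.13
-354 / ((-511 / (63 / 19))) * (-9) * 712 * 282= -5757280416 / 1387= -4150887.11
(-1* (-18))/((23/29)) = 522/23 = 22.70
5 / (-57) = -5 / 57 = -0.09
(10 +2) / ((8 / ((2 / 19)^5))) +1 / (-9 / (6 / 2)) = -2475955 / 7428297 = -0.33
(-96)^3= -884736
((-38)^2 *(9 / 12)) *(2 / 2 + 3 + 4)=8664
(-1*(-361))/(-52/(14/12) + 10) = -2527/242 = -10.44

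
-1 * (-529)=529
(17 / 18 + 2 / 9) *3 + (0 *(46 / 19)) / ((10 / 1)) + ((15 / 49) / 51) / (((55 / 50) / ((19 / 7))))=450887 / 128282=3.51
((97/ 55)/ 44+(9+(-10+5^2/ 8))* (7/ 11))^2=45414121/ 23425600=1.94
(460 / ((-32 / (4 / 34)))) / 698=-115 / 47464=-0.00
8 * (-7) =-56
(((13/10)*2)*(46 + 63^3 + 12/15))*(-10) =-32512194/5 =-6502438.80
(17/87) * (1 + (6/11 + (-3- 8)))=-1768/957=-1.85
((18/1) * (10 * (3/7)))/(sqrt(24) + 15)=2700/469-360 * sqrt(6)/469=3.88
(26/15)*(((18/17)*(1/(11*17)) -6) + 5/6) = -1279733/143055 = -8.95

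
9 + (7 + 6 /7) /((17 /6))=1401 /119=11.77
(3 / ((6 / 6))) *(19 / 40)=57 / 40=1.42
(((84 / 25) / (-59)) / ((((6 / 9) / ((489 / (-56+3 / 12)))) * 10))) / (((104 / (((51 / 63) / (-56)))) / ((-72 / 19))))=224451 / 5687113250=0.00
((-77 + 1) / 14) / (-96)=19 / 336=0.06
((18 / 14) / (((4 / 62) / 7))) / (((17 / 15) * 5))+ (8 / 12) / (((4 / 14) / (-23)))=-2963 / 102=-29.05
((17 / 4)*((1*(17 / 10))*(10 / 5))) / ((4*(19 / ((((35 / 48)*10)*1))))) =10115 / 7296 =1.39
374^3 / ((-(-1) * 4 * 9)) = 13078406 / 9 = 1453156.22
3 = 3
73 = 73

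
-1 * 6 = -6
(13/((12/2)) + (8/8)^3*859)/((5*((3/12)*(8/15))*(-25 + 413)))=5167/1552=3.33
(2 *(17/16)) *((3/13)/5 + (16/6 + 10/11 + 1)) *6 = 84269/1430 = 58.93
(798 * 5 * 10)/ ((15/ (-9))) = -23940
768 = 768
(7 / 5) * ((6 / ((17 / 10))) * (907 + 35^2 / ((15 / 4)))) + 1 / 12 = 6095.85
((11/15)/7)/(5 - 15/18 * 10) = -11/350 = -0.03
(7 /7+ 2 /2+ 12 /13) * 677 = 25726 /13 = 1978.92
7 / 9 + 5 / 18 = 19 / 18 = 1.06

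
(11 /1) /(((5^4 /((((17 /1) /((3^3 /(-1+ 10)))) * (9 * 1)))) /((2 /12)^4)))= 187 /270000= 0.00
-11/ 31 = -0.35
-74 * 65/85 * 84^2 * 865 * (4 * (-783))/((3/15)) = 91947835324800/17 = 5408696195576.47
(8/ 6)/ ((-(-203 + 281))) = -2/ 117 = -0.02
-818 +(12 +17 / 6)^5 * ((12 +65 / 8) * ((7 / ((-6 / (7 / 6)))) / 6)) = -44063636400265 / 13436928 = -3279293.93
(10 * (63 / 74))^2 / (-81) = -1225 / 1369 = -0.89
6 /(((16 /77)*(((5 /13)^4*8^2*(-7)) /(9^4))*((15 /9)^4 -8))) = 500890051233 /7360000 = 68055.71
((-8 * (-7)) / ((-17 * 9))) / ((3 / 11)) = -1.34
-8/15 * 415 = -221.33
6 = 6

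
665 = 665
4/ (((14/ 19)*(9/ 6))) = 76/ 21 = 3.62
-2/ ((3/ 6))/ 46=-2/ 23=-0.09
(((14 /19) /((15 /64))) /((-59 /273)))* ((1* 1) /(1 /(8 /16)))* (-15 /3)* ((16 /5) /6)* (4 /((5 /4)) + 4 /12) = 17285632 /252225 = 68.53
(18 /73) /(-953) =-18 /69569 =-0.00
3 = 3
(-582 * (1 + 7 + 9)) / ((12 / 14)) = -11543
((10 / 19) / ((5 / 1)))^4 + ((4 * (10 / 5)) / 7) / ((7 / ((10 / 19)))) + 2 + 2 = 26092420 / 6385729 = 4.09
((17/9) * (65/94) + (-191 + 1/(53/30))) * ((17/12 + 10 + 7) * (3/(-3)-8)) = 1874104973/59784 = 31347.94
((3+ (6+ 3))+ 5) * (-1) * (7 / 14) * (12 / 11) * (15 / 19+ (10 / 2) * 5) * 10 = -499800 / 209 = -2391.39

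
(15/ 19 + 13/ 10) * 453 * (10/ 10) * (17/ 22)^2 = 51974049/ 91960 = 565.18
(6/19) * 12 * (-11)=-792/19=-41.68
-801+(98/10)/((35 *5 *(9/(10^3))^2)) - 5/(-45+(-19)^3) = -61314019/559224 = -109.64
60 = 60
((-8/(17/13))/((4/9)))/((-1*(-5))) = -234/85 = -2.75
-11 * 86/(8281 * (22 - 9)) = -946/107653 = -0.01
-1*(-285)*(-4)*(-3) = 3420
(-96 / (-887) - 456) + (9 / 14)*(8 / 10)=-455.38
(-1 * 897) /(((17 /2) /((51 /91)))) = -414 /7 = -59.14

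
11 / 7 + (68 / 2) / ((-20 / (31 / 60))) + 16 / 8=11311 / 4200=2.69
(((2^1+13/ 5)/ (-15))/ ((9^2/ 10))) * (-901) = 34.11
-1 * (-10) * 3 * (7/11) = 210/11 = 19.09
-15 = -15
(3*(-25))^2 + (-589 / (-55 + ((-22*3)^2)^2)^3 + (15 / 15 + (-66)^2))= 68193191378354922058071073 / 6831616046719587463241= 9982.00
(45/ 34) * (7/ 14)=45/ 68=0.66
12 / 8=3 / 2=1.50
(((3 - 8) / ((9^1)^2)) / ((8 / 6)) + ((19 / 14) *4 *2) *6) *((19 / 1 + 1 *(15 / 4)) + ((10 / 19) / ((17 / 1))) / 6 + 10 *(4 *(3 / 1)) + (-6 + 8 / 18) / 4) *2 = 80896673891 / 4395384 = 18404.92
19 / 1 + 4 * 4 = 35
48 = 48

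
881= 881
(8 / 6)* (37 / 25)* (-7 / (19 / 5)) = -1036 / 285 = -3.64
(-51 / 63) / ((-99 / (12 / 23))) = 0.00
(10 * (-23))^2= 52900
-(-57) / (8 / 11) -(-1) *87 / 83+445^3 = 58512479737 / 664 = 88121204.42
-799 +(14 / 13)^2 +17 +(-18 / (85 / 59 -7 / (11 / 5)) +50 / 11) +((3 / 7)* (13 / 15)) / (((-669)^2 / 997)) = -504094403083972 / 658124576109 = -765.96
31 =31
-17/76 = -0.22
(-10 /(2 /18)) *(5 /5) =-90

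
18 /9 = 2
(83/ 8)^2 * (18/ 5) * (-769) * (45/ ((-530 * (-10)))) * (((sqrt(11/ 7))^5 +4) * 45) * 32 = -3861980289/ 265-467299614969 * sqrt(77)/ 363580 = -25851736.72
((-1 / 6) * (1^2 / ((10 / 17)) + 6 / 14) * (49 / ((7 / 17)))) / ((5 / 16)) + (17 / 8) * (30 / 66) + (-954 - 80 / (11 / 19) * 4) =-1640.85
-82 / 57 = -1.44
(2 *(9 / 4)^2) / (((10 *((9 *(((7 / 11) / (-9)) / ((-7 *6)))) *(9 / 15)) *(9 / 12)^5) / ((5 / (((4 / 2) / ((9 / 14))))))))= 754.29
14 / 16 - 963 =-7697 / 8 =-962.12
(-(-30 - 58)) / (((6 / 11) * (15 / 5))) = 484 / 9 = 53.78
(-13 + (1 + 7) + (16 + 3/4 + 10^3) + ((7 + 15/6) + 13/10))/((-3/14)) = -47719/10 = -4771.90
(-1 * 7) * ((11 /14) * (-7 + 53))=-253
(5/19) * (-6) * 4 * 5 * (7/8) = -27.63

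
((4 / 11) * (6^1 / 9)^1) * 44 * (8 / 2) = 128 / 3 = 42.67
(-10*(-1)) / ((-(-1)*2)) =5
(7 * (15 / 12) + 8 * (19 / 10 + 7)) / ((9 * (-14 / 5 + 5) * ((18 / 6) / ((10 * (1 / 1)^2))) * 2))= 2665 / 396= 6.73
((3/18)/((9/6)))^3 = 1/729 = 0.00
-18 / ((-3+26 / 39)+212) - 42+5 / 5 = -41.09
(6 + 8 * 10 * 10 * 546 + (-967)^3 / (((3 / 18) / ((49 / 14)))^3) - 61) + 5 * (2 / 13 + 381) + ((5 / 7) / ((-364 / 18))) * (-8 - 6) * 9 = -762041592656688 / 91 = -8374083435787.78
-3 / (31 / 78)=-234 / 31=-7.55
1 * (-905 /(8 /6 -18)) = 543 /10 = 54.30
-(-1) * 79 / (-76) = -1.04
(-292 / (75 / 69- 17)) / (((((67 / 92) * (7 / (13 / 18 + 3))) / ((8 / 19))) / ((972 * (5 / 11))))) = 222433920 / 89243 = 2492.45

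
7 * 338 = 2366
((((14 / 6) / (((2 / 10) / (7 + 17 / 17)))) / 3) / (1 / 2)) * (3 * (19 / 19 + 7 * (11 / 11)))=4480 / 3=1493.33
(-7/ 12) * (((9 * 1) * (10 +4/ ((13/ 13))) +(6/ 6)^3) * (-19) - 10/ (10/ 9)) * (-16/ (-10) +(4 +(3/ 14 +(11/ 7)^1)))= 10434.78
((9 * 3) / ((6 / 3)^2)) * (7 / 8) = 5.91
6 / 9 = 2 / 3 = 0.67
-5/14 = -0.36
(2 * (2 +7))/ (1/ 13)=234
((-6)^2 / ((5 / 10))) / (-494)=-36 / 247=-0.15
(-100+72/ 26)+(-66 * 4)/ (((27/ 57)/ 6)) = -44736/ 13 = -3441.23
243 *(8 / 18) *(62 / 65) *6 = 40176 / 65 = 618.09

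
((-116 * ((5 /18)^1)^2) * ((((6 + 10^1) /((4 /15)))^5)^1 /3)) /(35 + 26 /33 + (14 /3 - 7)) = -69347826.09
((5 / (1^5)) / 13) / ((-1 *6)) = -0.06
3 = 3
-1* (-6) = 6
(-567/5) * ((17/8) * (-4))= 9639/10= 963.90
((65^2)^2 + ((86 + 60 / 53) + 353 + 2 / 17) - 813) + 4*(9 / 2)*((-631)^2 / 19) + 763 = 312048905158 / 17119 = 18228220.41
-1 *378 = -378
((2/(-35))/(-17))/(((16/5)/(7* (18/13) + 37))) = 607/12376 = 0.05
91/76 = 1.20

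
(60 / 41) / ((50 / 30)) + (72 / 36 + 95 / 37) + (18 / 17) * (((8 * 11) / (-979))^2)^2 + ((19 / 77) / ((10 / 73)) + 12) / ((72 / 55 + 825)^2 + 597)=5.45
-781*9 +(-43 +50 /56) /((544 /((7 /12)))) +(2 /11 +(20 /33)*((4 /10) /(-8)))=-2018923177 /287232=-7028.89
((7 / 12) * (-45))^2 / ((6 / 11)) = 1263.28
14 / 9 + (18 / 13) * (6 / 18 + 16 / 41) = 12268 / 4797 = 2.56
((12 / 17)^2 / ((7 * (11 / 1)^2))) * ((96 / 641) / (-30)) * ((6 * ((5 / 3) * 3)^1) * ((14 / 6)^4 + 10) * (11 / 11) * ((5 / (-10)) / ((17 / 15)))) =4110080 / 2667400351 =0.00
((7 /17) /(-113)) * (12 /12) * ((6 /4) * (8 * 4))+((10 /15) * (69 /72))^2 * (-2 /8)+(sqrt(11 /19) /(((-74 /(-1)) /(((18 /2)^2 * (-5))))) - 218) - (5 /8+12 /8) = -2194864921 /9958464 - 405 * sqrt(209) /1406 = -224.57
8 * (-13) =-104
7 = 7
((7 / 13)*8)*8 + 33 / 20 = 9389 / 260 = 36.11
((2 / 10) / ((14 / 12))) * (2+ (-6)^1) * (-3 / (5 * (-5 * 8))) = -9 / 875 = -0.01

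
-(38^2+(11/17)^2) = -417437/289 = -1444.42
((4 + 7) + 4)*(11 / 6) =55 / 2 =27.50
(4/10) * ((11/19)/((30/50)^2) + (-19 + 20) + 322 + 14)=115804/855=135.44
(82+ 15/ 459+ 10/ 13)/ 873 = 164693/ 1736397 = 0.09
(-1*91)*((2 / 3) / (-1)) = 60.67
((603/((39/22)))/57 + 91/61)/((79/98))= 11014318/1190293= 9.25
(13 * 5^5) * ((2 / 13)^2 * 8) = 100000 / 13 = 7692.31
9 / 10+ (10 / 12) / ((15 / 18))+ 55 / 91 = 2279 / 910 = 2.50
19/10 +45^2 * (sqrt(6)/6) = 19/10 +675 * sqrt(6)/2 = 828.60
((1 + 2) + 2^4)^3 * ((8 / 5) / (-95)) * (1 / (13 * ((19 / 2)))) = -304 / 325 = -0.94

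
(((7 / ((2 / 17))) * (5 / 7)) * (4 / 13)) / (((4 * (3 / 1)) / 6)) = 85 / 13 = 6.54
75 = 75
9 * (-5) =-45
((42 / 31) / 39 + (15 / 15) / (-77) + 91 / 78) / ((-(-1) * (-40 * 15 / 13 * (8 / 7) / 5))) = -221267 / 1964160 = -0.11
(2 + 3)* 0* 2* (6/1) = 0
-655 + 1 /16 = -10479 /16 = -654.94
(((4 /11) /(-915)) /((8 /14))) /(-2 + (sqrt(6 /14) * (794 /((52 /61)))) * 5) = -0.00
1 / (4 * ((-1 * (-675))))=1 / 2700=0.00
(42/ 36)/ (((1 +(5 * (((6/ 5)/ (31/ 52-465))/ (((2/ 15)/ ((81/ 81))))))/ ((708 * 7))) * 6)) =69814759/ 359040312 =0.19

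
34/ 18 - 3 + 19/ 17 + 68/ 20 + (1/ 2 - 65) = -93473/ 1530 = -61.09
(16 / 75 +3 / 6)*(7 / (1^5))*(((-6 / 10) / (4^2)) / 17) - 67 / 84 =-1154729 / 1428000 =-0.81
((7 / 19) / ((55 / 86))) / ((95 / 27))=16254 / 99275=0.16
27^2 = 729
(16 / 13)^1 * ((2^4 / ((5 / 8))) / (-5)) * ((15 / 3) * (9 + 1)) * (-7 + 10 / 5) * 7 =143360 / 13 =11027.69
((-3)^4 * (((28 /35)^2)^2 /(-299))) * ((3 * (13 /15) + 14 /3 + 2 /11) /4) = -2123712 /10278125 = -0.21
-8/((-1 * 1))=8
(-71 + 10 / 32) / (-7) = 1131 / 112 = 10.10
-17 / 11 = -1.55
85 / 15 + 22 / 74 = 662 / 111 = 5.96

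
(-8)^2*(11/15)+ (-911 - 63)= -13906/15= -927.07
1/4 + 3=13/4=3.25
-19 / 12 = -1.58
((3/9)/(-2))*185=-185/6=-30.83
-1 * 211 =-211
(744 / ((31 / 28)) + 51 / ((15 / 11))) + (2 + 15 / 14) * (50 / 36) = 713.67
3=3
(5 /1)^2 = 25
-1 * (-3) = 3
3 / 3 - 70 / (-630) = 1.11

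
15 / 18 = 5 / 6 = 0.83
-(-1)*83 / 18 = 83 / 18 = 4.61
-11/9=-1.22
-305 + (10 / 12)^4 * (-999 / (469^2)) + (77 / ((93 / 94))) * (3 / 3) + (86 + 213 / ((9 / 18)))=93224033989 / 327301968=284.83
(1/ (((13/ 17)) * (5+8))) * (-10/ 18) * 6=-170/ 507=-0.34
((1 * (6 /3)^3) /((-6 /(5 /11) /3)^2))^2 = 2500 /14641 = 0.17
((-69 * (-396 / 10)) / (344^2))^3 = 318751954191 / 25892303048704000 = 0.00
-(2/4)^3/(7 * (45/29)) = -29/2520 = -0.01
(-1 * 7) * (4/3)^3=-448/27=-16.59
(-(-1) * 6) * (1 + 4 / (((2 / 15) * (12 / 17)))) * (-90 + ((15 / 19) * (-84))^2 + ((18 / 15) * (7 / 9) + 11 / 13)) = 26393339379 / 23465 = 1124796.05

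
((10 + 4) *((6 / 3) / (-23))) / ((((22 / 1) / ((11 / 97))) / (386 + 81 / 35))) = -2.44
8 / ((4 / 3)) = 6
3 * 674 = 2022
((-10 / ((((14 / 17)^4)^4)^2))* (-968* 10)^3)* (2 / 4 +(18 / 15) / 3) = 4719262311816129128829184645711726926816863086125 / 1158076352947993335620225414987776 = 4075087363456475.68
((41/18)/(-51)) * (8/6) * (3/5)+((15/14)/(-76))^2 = -92315497/2598160320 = -0.04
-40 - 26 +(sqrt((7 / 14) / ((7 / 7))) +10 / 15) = -196 / 3 +sqrt(2) / 2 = -64.63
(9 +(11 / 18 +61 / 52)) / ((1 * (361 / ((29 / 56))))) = 20909 / 1351584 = 0.02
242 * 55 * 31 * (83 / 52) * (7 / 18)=119863205 / 468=256117.96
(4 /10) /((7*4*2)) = 1 /140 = 0.01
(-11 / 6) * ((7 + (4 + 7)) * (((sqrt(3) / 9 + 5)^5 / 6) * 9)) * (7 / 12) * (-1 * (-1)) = -44504075 / 486 - 43983863 * sqrt(3) / 4374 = -108989.25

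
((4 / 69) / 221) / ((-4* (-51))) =1 / 777699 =0.00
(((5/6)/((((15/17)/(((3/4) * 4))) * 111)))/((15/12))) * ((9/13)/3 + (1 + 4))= 2312/21645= 0.11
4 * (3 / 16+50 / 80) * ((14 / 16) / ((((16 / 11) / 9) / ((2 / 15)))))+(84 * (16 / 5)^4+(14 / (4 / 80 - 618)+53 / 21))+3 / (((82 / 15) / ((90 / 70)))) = 15005807479289381 / 1702575840000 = 8813.59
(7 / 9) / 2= 7 / 18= 0.39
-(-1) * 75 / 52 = 1.44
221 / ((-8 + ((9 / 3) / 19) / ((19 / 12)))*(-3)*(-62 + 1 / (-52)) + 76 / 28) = -7260071 / 48198758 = -0.15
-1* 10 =-10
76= 76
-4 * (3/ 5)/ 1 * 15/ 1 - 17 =-53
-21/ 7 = -3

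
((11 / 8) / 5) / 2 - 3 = -2.86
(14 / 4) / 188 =7 / 376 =0.02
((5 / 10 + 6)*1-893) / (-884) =1773 / 1768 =1.00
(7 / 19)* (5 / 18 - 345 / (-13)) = 9.88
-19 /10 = -1.90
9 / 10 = 0.90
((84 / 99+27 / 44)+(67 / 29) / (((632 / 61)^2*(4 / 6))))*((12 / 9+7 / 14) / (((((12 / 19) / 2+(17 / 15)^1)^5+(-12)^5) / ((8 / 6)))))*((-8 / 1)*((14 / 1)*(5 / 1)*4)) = 2784666425633114203125 / 84678188229076018393223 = 0.03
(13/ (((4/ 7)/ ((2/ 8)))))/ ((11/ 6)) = 273/ 88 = 3.10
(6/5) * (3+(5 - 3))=6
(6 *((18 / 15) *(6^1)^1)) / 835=216 / 4175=0.05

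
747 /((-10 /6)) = -2241 /5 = -448.20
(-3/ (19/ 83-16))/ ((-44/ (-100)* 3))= 2075/ 14399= 0.14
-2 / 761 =-0.00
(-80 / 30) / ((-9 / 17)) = 136 / 27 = 5.04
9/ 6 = 3/ 2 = 1.50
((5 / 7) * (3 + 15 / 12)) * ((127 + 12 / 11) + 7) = 63155 / 154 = 410.10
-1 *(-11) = 11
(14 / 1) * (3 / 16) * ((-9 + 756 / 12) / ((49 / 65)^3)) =22244625 / 67228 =330.88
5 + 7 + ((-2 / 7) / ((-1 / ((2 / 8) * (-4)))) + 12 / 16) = 349 / 28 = 12.46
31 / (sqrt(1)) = 31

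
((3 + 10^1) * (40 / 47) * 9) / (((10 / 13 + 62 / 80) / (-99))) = -21902400 / 3431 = -6383.68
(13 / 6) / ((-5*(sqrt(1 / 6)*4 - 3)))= 13*sqrt(6) / 285 + 39 / 190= 0.32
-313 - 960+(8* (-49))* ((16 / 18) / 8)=-1316.56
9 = 9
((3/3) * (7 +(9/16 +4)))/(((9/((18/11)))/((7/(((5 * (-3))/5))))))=-4.91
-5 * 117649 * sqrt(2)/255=-3262.37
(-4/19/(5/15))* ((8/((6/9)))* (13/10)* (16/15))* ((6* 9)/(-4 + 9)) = -113.50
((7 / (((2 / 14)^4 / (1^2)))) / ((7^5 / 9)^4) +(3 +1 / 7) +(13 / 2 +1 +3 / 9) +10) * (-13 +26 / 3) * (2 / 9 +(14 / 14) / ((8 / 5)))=-473829020084932655 / 6152839716886128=-77.01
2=2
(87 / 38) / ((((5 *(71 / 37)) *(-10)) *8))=-3219 / 1079200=-0.00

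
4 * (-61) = -244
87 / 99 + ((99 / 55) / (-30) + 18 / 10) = 4321 / 1650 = 2.62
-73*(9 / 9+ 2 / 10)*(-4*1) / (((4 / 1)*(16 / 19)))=104.02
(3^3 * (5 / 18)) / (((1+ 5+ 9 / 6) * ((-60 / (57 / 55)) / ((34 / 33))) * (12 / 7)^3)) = -110789 / 31363200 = -0.00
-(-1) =1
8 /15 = 0.53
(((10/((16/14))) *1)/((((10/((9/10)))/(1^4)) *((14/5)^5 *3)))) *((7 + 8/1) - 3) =5625/307328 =0.02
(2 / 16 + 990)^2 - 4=62741985 / 64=980343.52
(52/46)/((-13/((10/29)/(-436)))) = 5/72703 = 0.00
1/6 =0.17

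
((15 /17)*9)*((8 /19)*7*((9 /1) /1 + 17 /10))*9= 728028 /323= 2253.96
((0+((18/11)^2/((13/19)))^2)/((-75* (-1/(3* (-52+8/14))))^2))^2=38594412149463214718976/9187282440361650625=4200.85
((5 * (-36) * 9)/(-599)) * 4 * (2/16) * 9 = 7290/599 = 12.17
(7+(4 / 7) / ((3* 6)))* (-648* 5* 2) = -318960 / 7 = -45565.71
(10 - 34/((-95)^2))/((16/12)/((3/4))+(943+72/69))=18674712/1766959625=0.01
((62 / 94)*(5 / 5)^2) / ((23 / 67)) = 2077 / 1081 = 1.92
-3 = -3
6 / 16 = 0.38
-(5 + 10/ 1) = -15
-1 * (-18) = 18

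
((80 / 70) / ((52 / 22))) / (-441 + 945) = 11 / 11466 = 0.00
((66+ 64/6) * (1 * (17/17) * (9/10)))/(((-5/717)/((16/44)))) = -197892/55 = -3598.04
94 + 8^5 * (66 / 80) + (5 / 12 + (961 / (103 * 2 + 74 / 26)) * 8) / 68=6677864783 / 246160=27128.15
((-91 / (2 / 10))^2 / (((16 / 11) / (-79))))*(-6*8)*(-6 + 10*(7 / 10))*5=2698570875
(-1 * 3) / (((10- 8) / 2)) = -3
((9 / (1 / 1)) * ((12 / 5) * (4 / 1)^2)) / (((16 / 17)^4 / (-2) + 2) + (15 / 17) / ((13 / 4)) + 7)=1876215744 / 48203765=38.92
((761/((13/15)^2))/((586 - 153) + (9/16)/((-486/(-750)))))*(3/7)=73969200/73910291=1.00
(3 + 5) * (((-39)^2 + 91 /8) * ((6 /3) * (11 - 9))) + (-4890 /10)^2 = 288157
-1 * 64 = -64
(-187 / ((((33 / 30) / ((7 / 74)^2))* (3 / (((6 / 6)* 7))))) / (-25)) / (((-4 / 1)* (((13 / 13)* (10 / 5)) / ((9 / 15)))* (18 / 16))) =-5831 / 616050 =-0.01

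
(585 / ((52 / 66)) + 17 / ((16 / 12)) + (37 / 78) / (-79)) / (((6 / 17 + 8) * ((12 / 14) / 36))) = 1107607613 / 291668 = 3797.49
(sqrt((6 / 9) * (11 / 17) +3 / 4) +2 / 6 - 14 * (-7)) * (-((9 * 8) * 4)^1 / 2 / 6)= -2360 - 4 * sqrt(12291) / 17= -2386.09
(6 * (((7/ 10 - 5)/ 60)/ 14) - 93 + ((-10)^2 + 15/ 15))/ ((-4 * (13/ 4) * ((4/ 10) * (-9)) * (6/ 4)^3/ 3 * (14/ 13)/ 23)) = 85537/ 26460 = 3.23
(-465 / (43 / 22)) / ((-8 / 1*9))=1705 / 516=3.30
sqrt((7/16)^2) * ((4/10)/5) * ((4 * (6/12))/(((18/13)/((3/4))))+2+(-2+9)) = 847/2400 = 0.35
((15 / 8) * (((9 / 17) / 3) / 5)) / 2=9 / 272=0.03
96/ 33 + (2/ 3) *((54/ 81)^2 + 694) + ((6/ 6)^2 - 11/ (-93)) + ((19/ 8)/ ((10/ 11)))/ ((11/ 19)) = 347290127/ 736560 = 471.50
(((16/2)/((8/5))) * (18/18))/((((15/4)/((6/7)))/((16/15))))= 128/105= 1.22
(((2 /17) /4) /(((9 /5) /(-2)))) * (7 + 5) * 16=-320 /51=-6.27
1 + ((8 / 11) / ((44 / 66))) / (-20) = 52 / 55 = 0.95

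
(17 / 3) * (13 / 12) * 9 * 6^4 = 71604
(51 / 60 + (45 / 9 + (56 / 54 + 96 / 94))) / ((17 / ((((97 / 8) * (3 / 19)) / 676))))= 19469161 / 14777792640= 0.00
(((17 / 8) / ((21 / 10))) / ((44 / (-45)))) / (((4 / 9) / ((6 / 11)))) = -34425 / 27104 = -1.27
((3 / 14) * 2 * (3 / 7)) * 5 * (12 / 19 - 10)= -8010 / 931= -8.60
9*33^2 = 9801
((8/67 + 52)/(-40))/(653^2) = -873/285694030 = -0.00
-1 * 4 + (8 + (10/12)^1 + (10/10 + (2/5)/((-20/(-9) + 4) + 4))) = 2026/345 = 5.87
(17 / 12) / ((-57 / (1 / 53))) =-0.00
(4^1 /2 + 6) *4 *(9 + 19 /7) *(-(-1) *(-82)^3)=-1446789632 /7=-206684233.14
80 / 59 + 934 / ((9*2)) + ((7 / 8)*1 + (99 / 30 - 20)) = 794797 / 21240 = 37.42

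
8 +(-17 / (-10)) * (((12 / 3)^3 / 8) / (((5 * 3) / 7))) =1076 / 75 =14.35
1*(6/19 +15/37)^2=0.52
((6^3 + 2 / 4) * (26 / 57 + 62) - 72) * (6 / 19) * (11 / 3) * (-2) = -33731984 / 1083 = -31146.80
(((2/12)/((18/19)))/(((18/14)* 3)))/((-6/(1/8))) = -133/139968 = -0.00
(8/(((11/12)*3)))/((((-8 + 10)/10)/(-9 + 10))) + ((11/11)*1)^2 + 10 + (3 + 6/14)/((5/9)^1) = 12211/385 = 31.72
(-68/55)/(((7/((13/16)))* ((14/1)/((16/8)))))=-221/10780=-0.02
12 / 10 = 6 / 5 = 1.20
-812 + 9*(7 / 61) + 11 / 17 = -840302 / 1037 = -810.32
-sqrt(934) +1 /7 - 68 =-475 /7 - sqrt(934) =-98.42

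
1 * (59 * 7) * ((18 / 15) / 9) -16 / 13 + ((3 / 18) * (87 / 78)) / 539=7544611 / 140140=53.84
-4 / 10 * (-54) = 108 / 5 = 21.60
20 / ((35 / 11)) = 44 / 7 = 6.29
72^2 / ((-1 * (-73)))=5184 / 73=71.01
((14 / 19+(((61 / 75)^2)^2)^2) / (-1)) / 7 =-17658247052417089 / 133150177001953125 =-0.13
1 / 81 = 0.01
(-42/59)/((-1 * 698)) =21/20591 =0.00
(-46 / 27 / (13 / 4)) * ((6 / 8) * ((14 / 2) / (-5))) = 322 / 585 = 0.55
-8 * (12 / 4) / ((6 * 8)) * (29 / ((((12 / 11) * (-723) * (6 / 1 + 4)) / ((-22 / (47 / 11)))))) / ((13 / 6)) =-38599 / 8835060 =-0.00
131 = 131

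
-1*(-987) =987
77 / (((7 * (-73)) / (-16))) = 176 / 73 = 2.41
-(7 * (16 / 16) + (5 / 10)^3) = -57 / 8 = -7.12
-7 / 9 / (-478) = 7 / 4302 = 0.00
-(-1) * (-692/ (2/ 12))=-4152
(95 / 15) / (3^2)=19 / 27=0.70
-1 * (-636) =636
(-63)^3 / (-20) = 250047 / 20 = 12502.35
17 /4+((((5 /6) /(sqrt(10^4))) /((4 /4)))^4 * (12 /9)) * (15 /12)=528768001 /124416000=4.25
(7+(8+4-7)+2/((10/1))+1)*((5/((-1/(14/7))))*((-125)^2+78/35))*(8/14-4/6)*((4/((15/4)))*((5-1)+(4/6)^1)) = 1540219648/1575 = 977917.24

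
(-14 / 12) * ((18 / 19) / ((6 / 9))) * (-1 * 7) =441 / 38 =11.61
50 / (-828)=-25 / 414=-0.06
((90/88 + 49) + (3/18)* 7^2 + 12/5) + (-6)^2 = 63749/660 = 96.59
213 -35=178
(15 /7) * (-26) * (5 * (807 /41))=-1573650 /287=-5483.10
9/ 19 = 0.47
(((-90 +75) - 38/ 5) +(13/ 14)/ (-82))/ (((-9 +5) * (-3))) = -43263/ 22960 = -1.88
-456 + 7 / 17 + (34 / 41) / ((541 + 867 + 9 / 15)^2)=-15751454216255 / 34573882753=-455.59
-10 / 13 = -0.77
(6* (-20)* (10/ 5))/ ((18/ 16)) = -640/ 3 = -213.33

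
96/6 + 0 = 16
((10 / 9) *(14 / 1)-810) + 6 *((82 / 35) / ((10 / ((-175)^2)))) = 380300 / 9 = 42255.56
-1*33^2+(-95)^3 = -858464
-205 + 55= -150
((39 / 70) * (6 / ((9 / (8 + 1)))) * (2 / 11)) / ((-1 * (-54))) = 13 / 1155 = 0.01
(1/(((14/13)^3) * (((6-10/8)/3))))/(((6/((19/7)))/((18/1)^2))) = 177957/2401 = 74.12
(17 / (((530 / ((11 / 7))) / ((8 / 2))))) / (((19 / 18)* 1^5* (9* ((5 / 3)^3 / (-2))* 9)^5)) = -23936 / 29040985107421875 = -0.00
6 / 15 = 2 / 5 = 0.40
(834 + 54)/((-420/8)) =-592/35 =-16.91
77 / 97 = 0.79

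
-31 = -31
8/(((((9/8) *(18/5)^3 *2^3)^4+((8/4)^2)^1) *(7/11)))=5371093750/13282448715398980663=0.00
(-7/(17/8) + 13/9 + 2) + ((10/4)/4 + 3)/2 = 4805/2448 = 1.96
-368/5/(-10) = 184/25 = 7.36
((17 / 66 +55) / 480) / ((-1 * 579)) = -3647 / 18342720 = -0.00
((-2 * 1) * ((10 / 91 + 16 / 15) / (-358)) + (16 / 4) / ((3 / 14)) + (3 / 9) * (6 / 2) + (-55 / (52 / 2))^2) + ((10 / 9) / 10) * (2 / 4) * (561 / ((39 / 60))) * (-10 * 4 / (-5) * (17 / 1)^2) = 1408797094847 / 12705420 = 110881.58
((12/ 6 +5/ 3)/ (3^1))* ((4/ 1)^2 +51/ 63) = 3883/ 189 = 20.54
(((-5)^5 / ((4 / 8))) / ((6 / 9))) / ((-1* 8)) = 9375 / 8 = 1171.88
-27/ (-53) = 27/ 53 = 0.51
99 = 99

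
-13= -13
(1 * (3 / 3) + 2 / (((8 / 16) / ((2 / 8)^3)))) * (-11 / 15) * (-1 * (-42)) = -1309 / 40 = -32.72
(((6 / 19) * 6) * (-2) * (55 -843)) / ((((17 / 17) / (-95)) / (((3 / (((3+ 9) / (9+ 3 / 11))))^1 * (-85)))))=614876400 / 11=55897854.55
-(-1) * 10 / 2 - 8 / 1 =-3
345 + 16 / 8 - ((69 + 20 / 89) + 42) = 20984 / 89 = 235.78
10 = 10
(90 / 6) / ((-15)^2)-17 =-254 / 15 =-16.93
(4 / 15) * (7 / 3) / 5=28 / 225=0.12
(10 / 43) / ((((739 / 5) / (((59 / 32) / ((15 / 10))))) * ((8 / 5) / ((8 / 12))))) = 7375 / 9151776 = 0.00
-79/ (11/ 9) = -64.64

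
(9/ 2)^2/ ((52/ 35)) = 2835/ 208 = 13.63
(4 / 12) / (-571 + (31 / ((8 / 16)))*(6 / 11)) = -11 / 17727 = -0.00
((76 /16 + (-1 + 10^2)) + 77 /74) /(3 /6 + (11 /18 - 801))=-139581 /1065452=-0.13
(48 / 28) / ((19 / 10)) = 120 / 133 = 0.90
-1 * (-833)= 833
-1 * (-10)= 10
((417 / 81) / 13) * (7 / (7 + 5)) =973 / 4212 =0.23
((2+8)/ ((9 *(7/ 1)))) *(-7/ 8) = -5/ 36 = -0.14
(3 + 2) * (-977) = -4885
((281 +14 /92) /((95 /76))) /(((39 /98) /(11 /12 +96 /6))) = 14293839 /1495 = 9561.10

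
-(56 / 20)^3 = -2744 / 125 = -21.95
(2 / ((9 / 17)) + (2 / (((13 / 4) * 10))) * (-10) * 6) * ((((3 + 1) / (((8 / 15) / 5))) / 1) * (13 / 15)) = 25 / 9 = 2.78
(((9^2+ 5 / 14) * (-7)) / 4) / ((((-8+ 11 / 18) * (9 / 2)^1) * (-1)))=-1139 / 266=-4.28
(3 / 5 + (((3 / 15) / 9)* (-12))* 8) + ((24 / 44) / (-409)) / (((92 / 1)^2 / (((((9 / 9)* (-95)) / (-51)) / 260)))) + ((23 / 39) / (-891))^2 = -1089604678679759929 / 710611949475061920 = -1.53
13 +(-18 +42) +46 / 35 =1341 / 35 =38.31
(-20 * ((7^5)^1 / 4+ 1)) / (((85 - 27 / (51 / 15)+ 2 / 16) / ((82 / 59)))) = -937381360 / 619323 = -1513.56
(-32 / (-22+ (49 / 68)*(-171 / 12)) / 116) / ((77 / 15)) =32640 / 19599041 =0.00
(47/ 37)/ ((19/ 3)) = 141/ 703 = 0.20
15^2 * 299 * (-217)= -14598675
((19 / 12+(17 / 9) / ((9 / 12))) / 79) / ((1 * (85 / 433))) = 191819 / 725220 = 0.26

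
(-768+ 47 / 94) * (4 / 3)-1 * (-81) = -2827 / 3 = -942.33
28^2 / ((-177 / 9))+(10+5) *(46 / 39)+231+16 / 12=483581 / 2301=210.16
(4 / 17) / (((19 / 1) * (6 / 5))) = 10 / 969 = 0.01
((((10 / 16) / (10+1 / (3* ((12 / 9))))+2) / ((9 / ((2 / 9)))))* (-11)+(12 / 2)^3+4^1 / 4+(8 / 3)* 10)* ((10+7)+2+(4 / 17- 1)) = 250280980 / 56457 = 4433.13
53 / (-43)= -53 / 43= -1.23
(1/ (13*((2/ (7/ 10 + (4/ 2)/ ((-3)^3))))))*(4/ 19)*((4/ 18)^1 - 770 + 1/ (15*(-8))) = -3602599/ 923400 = -3.90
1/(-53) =-1/53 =-0.02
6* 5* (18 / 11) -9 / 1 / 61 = 32841 / 671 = 48.94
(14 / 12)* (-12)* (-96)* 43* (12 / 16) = 43344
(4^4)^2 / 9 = 65536 / 9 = 7281.78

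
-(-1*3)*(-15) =-45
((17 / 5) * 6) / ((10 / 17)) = 867 / 25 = 34.68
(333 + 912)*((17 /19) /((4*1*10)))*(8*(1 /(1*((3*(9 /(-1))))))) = -8.25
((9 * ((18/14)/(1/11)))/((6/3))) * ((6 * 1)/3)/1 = 127.29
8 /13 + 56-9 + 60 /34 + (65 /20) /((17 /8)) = 11251 /221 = 50.91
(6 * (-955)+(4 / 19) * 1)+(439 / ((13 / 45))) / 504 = -79212743 / 13832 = -5726.77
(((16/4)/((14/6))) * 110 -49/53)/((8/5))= 348085/2968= 117.28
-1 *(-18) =18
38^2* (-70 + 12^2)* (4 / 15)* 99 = 14104992 / 5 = 2820998.40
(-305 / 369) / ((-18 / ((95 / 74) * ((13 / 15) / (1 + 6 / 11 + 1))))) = 0.02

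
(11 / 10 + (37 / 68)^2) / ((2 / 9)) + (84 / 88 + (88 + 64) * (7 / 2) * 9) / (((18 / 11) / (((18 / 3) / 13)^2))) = 4920800997 / 7814560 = 629.70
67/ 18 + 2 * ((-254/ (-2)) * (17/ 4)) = 9749/ 9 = 1083.22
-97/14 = -6.93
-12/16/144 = -1/192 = -0.01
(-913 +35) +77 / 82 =-71919 / 82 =-877.06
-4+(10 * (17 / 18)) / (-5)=-53 / 9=-5.89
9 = 9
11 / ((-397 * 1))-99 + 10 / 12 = -98.19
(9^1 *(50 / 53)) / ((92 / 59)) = 13275 / 2438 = 5.45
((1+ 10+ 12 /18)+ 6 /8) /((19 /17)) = 2533 /228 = 11.11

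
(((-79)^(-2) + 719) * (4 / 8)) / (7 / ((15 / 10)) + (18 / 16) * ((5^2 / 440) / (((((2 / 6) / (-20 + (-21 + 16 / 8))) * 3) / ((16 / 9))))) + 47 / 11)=8461728 / 106097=79.75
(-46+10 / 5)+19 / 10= -421 / 10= -42.10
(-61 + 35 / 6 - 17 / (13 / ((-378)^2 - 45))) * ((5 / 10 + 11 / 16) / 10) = -22187.80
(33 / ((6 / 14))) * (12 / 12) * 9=693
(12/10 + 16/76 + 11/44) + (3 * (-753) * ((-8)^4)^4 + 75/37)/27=-23550073051458216.93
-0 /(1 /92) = 0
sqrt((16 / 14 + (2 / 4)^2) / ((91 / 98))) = sqrt(6) / 2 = 1.22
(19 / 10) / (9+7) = 19 / 160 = 0.12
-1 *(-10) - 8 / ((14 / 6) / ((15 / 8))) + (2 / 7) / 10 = 18 / 5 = 3.60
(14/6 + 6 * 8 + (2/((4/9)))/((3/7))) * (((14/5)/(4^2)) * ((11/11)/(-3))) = -511/144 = -3.55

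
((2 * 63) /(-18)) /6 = -7 /6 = -1.17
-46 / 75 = -0.61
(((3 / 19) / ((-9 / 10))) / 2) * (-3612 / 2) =158.42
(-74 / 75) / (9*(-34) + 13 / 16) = 1184 / 366225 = 0.00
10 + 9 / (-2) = 11 / 2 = 5.50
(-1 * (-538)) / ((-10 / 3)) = -807 / 5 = -161.40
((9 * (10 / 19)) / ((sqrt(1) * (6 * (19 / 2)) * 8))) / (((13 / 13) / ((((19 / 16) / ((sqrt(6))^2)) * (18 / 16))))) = 45 / 19456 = 0.00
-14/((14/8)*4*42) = -1/21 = -0.05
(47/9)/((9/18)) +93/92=9485/828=11.46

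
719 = 719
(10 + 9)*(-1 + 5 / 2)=57 / 2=28.50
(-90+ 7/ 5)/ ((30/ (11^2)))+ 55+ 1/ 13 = -589439/ 1950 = -302.28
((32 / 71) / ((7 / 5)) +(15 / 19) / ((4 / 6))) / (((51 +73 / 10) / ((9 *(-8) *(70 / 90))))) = -1137800 / 786467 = -1.45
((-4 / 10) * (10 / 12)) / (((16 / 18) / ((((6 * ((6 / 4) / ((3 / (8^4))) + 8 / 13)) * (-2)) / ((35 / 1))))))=263.39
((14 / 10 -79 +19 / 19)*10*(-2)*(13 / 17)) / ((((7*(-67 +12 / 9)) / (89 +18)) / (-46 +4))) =38358216 / 3349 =11453.63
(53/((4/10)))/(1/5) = 1325/2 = 662.50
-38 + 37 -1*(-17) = 16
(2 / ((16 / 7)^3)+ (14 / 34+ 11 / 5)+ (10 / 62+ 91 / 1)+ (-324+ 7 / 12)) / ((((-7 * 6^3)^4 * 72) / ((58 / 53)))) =-15391087379 / 23063187066050272296960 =-0.00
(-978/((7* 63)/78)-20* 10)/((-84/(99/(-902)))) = -13707/28126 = -0.49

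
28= 28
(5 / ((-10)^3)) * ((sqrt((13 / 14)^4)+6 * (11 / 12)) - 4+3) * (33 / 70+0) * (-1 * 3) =104049 / 2744000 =0.04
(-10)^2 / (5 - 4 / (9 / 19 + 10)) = 21.65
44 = 44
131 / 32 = 4.09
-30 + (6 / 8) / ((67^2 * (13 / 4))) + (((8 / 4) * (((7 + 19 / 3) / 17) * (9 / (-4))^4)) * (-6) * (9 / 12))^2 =564699339687573 / 17269937152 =32698.40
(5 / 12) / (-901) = -5 / 10812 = -0.00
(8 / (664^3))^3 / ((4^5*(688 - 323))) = 1 / 18316208323636992678371000320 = 0.00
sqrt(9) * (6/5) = 18/5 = 3.60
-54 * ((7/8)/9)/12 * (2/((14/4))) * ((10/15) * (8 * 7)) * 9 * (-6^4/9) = 12096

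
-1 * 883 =-883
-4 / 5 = -0.80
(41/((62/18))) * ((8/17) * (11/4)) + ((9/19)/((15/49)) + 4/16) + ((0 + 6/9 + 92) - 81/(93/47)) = 41413403/600780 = 68.93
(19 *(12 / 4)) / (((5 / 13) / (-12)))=-1778.40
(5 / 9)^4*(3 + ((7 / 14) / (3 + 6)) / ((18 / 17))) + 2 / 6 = 0.62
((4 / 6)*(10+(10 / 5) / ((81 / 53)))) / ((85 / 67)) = 122744 / 20655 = 5.94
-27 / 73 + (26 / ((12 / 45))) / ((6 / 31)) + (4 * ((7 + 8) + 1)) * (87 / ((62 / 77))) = 67152053 / 9052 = 7418.48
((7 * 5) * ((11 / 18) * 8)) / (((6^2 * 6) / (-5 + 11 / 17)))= -3.45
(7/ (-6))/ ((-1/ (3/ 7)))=1/ 2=0.50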